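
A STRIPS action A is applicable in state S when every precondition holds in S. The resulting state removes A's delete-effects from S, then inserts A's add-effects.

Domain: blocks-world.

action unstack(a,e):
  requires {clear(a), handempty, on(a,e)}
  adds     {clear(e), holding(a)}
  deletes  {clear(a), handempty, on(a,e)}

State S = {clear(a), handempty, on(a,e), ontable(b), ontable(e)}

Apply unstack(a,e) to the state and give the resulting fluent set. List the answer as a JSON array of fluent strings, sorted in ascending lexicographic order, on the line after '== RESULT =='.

Compute (S \ del) ∪ add:
  pre ⊆ S: {clear(a), handempty, on(a,e)} ⊆ S  — applicable
  S \ del = {ontable(b), ontable(e)}
  ∪ add   = {clear(e), holding(a), ontable(b), ontable(e)}

== RESULT ==
["clear(e)", "holding(a)", "ontable(b)", "ontable(e)"]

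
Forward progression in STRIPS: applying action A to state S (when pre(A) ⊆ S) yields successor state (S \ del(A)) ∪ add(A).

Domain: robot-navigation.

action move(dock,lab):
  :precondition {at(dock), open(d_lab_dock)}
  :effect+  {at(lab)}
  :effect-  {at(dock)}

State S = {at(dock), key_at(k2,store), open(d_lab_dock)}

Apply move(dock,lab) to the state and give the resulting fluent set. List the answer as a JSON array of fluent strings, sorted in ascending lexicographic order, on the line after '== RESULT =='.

Progress:
  pre ⊆ S: {at(dock), open(d_lab_dock)} ⊆ S  — applicable
  S \ del = {key_at(k2,store), open(d_lab_dock)}
  ∪ add   = {at(lab), key_at(k2,store), open(d_lab_dock)}

== RESULT ==
["at(lab)", "key_at(k2,store)", "open(d_lab_dock)"]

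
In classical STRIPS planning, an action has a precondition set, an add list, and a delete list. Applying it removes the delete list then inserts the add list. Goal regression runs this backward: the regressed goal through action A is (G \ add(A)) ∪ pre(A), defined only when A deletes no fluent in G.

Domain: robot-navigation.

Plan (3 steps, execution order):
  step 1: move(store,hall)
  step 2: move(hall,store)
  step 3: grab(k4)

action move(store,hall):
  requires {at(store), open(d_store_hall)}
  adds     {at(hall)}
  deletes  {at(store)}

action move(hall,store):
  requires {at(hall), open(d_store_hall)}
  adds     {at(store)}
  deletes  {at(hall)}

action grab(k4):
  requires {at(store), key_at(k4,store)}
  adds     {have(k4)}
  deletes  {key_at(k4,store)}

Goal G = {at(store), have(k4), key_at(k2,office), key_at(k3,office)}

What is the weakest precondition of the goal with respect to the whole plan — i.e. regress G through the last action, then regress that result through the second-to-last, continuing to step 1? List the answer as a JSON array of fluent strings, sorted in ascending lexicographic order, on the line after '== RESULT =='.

Work backward from the goal:
  through step 3 (grab(k4)): drop {have(k4)}, keep {at(store), key_at(k2,office), key_at(k3,office)}, require {at(store), key_at(k4,store)}
    → {at(store), key_at(k2,office), key_at(k3,office), key_at(k4,store)}
  through step 2 (move(hall,store)): drop {at(store)}, keep {key_at(k2,office), key_at(k3,office), key_at(k4,store)}, require {at(hall), open(d_store_hall)}
    → {at(hall), key_at(k2,office), key_at(k3,office), key_at(k4,store), open(d_store_hall)}
  through step 1 (move(store,hall)): drop {at(hall)}, keep {key_at(k2,office), key_at(k3,office), key_at(k4,store), open(d_store_hall)}, require {at(store), open(d_store_hall)}
    → {at(store), key_at(k2,office), key_at(k3,office), key_at(k4,store), open(d_store_hall)}

== RESULT ==
["at(store)", "key_at(k2,office)", "key_at(k3,office)", "key_at(k4,store)", "open(d_store_hall)"]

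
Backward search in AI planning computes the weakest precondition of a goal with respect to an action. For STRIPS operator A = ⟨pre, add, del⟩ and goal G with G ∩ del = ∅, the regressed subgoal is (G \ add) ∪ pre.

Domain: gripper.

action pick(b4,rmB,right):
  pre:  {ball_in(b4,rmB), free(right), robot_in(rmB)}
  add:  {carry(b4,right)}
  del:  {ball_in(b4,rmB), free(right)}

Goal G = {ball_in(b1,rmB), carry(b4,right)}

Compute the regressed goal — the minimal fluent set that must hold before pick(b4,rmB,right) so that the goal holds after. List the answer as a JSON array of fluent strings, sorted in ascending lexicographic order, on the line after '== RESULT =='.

Compute (G \ add) ∪ pre:
  G ∩ del = {}  (empty — regression defined)
  G \ add = {ball_in(b1,rmB), carry(b4,right)} \ {carry(b4,right)} = {ball_in(b1,rmB)}
  ∪ pre   = {ball_in(b1,rmB)} ∪ {ball_in(b4,rmB), free(right), robot_in(rmB)}
          = {ball_in(b1,rmB), ball_in(b4,rmB), free(right), robot_in(rmB)}

== RESULT ==
["ball_in(b1,rmB)", "ball_in(b4,rmB)", "free(right)", "robot_in(rmB)"]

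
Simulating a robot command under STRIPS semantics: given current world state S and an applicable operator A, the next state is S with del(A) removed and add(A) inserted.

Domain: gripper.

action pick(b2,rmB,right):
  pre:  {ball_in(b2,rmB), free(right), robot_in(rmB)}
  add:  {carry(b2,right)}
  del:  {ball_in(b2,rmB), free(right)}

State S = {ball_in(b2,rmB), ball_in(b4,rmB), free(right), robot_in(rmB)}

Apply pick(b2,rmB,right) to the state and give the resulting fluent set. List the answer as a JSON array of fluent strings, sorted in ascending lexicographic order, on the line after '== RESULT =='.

Progress:
  pre ⊆ S: {ball_in(b2,rmB), free(right), robot_in(rmB)} ⊆ S  — applicable
  S \ del = {ball_in(b4,rmB), robot_in(rmB)}
  ∪ add   = {ball_in(b4,rmB), carry(b2,right), robot_in(rmB)}

== RESULT ==
["ball_in(b4,rmB)", "carry(b2,right)", "robot_in(rmB)"]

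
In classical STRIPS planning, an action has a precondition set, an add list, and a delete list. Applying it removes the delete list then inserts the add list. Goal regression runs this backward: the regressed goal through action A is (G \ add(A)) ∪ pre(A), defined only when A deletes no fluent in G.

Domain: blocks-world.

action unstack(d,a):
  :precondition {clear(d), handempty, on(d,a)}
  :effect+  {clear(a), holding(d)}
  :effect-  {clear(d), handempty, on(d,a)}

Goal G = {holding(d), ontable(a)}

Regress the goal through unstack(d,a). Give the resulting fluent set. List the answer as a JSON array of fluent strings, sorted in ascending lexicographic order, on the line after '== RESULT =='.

Compute (G \ add) ∪ pre:
  G ∩ del = {}  (empty — regression defined)
  G \ add = {holding(d), ontable(a)} \ {clear(a), holding(d)} = {ontable(a)}
  ∪ pre   = {ontable(a)} ∪ {clear(d), handempty, on(d,a)}
          = {clear(d), handempty, on(d,a), ontable(a)}

== RESULT ==
["clear(d)", "handempty", "on(d,a)", "ontable(a)"]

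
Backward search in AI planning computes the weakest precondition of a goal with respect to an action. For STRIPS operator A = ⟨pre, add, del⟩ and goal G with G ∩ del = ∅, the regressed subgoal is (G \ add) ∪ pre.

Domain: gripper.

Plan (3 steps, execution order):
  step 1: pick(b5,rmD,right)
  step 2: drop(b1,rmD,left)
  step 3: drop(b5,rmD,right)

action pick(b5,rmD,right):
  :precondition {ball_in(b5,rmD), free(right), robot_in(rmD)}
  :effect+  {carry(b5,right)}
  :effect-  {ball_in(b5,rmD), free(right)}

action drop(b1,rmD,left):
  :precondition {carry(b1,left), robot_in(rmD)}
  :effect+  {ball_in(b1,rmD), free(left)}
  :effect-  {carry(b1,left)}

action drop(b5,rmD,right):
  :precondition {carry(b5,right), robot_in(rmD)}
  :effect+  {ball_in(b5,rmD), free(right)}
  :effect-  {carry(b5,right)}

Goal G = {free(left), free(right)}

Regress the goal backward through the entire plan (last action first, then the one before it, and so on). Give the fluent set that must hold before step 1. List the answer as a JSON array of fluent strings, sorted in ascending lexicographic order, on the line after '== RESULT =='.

Regress step by step:
  through step 3 (drop(b5,rmD,right)): drop {free(right)}, keep {free(left)}, require {carry(b5,right), robot_in(rmD)}
    → {carry(b5,right), free(left), robot_in(rmD)}
  through step 2 (drop(b1,rmD,left)): drop {free(left)}, keep {carry(b5,right), robot_in(rmD)}, require {carry(b1,left), robot_in(rmD)}
    → {carry(b1,left), carry(b5,right), robot_in(rmD)}
  through step 1 (pick(b5,rmD,right)): drop {carry(b5,right)}, keep {carry(b1,left), robot_in(rmD)}, require {ball_in(b5,rmD), free(right), robot_in(rmD)}
    → {ball_in(b5,rmD), carry(b1,left), free(right), robot_in(rmD)}

== RESULT ==
["ball_in(b5,rmD)", "carry(b1,left)", "free(right)", "robot_in(rmD)"]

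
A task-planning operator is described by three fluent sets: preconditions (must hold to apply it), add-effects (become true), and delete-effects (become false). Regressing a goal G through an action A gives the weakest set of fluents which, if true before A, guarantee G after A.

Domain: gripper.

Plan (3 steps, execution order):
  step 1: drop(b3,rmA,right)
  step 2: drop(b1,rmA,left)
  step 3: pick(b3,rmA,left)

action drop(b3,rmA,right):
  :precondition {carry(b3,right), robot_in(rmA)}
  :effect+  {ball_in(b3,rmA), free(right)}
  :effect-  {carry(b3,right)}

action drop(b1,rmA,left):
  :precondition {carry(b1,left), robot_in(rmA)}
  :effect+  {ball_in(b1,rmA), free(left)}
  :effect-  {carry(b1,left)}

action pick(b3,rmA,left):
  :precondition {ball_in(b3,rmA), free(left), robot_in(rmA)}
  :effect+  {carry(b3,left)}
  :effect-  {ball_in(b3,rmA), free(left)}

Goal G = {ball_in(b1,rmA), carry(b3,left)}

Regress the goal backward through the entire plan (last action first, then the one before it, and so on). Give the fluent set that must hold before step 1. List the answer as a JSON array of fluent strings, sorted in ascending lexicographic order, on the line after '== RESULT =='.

Regress step by step:
  through step 3 (pick(b3,rmA,left)): drop {carry(b3,left)}, keep {ball_in(b1,rmA)}, require {ball_in(b3,rmA), free(left), robot_in(rmA)}
    → {ball_in(b1,rmA), ball_in(b3,rmA), free(left), robot_in(rmA)}
  through step 2 (drop(b1,rmA,left)): drop {ball_in(b1,rmA), free(left)}, keep {ball_in(b3,rmA), robot_in(rmA)}, require {carry(b1,left), robot_in(rmA)}
    → {ball_in(b3,rmA), carry(b1,left), robot_in(rmA)}
  through step 1 (drop(b3,rmA,right)): drop {ball_in(b3,rmA)}, keep {carry(b1,left), robot_in(rmA)}, require {carry(b3,right), robot_in(rmA)}
    → {carry(b1,left), carry(b3,right), robot_in(rmA)}

== RESULT ==
["carry(b1,left)", "carry(b3,right)", "robot_in(rmA)"]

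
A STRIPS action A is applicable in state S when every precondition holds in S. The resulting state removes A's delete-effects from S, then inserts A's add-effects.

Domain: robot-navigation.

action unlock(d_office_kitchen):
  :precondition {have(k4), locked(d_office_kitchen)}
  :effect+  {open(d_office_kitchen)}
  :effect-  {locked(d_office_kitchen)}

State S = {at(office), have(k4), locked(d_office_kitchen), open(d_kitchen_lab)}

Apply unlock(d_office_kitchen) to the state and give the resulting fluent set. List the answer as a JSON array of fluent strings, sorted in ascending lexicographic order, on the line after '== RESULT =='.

Compute (S \ del) ∪ add:
  pre ⊆ S: {have(k4), locked(d_office_kitchen)} ⊆ S  — applicable
  S \ del = {at(office), have(k4), open(d_kitchen_lab)}
  ∪ add   = {at(office), have(k4), open(d_kitchen_lab), open(d_office_kitchen)}

== RESULT ==
["at(office)", "have(k4)", "open(d_kitchen_lab)", "open(d_office_kitchen)"]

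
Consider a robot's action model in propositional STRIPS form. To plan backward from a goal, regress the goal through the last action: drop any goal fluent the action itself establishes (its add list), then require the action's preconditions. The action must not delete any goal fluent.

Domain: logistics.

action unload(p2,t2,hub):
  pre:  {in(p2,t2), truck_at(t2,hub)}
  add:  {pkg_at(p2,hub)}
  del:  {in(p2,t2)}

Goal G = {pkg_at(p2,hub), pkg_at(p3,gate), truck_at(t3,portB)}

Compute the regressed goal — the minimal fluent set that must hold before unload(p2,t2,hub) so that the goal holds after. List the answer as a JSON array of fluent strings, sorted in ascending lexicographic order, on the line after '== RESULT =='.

Regress:
  G ∩ del = {}  (empty — regression defined)
  G \ add = {pkg_at(p2,hub), pkg_at(p3,gate), truck_at(t3,portB)} \ {pkg_at(p2,hub)} = {pkg_at(p3,gate), truck_at(t3,portB)}
  ∪ pre   = {pkg_at(p3,gate), truck_at(t3,portB)} ∪ {in(p2,t2), truck_at(t2,hub)}
          = {in(p2,t2), pkg_at(p3,gate), truck_at(t2,hub), truck_at(t3,portB)}

== RESULT ==
["in(p2,t2)", "pkg_at(p3,gate)", "truck_at(t2,hub)", "truck_at(t3,portB)"]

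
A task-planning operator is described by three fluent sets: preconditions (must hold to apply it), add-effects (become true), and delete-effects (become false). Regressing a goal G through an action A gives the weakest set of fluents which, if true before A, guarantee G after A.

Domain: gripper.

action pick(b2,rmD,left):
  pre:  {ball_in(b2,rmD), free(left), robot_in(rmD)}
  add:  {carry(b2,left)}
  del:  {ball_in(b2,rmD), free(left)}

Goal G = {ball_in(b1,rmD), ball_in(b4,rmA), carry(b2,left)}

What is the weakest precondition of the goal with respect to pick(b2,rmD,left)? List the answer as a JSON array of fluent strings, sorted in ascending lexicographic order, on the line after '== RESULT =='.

Regress:
  G ∩ del = {}  (empty — regression defined)
  G \ add = {ball_in(b1,rmD), ball_in(b4,rmA), carry(b2,left)} \ {carry(b2,left)} = {ball_in(b1,rmD), ball_in(b4,rmA)}
  ∪ pre   = {ball_in(b1,rmD), ball_in(b4,rmA)} ∪ {ball_in(b2,rmD), free(left), robot_in(rmD)}
          = {ball_in(b1,rmD), ball_in(b2,rmD), ball_in(b4,rmA), free(left), robot_in(rmD)}

== RESULT ==
["ball_in(b1,rmD)", "ball_in(b2,rmD)", "ball_in(b4,rmA)", "free(left)", "robot_in(rmD)"]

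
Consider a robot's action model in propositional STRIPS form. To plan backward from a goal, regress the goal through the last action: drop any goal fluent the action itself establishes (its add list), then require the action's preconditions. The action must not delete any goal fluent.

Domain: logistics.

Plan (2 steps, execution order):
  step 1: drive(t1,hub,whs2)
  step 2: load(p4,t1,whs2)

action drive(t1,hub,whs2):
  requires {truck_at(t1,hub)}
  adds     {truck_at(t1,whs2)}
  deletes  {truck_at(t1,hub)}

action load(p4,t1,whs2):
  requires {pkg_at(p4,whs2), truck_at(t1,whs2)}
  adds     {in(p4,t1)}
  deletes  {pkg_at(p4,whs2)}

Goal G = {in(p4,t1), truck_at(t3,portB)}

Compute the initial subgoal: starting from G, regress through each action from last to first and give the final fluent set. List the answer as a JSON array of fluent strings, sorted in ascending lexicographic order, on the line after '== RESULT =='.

Work backward from the goal:
  through step 2 (load(p4,t1,whs2)): drop {in(p4,t1)}, keep {truck_at(t3,portB)}, require {pkg_at(p4,whs2), truck_at(t1,whs2)}
    → {pkg_at(p4,whs2), truck_at(t1,whs2), truck_at(t3,portB)}
  through step 1 (drive(t1,hub,whs2)): drop {truck_at(t1,whs2)}, keep {pkg_at(p4,whs2), truck_at(t3,portB)}, require {truck_at(t1,hub)}
    → {pkg_at(p4,whs2), truck_at(t1,hub), truck_at(t3,portB)}

== RESULT ==
["pkg_at(p4,whs2)", "truck_at(t1,hub)", "truck_at(t3,portB)"]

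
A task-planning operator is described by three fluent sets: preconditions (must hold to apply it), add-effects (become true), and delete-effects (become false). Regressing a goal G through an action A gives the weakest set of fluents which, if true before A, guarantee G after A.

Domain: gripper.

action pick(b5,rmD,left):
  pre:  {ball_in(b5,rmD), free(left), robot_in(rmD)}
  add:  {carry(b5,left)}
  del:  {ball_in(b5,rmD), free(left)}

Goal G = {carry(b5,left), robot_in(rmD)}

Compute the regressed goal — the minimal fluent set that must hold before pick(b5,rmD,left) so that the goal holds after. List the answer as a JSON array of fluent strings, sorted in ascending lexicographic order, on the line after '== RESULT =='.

Compute (G \ add) ∪ pre:
  G ∩ del = {}  (empty — regression defined)
  G \ add = {carry(b5,left), robot_in(rmD)} \ {carry(b5,left)} = {robot_in(rmD)}
  ∪ pre   = {robot_in(rmD)} ∪ {ball_in(b5,rmD), free(left), robot_in(rmD)}
          = {ball_in(b5,rmD), free(left), robot_in(rmD)}

== RESULT ==
["ball_in(b5,rmD)", "free(left)", "robot_in(rmD)"]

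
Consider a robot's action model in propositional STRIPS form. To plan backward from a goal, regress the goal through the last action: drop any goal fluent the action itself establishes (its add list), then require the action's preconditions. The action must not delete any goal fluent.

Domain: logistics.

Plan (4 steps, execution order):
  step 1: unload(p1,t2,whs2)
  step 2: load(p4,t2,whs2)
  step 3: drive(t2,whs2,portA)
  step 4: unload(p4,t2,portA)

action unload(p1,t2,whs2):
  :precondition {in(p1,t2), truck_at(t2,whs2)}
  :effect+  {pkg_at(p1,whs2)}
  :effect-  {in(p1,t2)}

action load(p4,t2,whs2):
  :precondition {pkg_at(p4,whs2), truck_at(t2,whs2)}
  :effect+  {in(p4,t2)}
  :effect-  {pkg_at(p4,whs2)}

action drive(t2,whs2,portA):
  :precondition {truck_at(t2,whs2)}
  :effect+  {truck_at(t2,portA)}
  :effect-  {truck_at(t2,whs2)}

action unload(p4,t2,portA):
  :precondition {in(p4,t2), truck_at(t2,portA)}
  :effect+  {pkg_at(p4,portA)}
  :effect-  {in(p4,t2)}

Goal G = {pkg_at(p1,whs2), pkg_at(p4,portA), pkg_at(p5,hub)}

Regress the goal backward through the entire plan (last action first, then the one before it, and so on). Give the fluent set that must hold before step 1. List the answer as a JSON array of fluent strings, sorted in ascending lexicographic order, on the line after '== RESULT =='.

Work backward from the goal:
  through step 4 (unload(p4,t2,portA)): drop {pkg_at(p4,portA)}, keep {pkg_at(p1,whs2), pkg_at(p5,hub)}, require {in(p4,t2), truck_at(t2,portA)}
    → {in(p4,t2), pkg_at(p1,whs2), pkg_at(p5,hub), truck_at(t2,portA)}
  through step 3 (drive(t2,whs2,portA)): drop {truck_at(t2,portA)}, keep {in(p4,t2), pkg_at(p1,whs2), pkg_at(p5,hub)}, require {truck_at(t2,whs2)}
    → {in(p4,t2), pkg_at(p1,whs2), pkg_at(p5,hub), truck_at(t2,whs2)}
  through step 2 (load(p4,t2,whs2)): drop {in(p4,t2)}, keep {pkg_at(p1,whs2), pkg_at(p5,hub), truck_at(t2,whs2)}, require {pkg_at(p4,whs2), truck_at(t2,whs2)}
    → {pkg_at(p1,whs2), pkg_at(p4,whs2), pkg_at(p5,hub), truck_at(t2,whs2)}
  through step 1 (unload(p1,t2,whs2)): drop {pkg_at(p1,whs2)}, keep {pkg_at(p4,whs2), pkg_at(p5,hub), truck_at(t2,whs2)}, require {in(p1,t2), truck_at(t2,whs2)}
    → {in(p1,t2), pkg_at(p4,whs2), pkg_at(p5,hub), truck_at(t2,whs2)}

== RESULT ==
["in(p1,t2)", "pkg_at(p4,whs2)", "pkg_at(p5,hub)", "truck_at(t2,whs2)"]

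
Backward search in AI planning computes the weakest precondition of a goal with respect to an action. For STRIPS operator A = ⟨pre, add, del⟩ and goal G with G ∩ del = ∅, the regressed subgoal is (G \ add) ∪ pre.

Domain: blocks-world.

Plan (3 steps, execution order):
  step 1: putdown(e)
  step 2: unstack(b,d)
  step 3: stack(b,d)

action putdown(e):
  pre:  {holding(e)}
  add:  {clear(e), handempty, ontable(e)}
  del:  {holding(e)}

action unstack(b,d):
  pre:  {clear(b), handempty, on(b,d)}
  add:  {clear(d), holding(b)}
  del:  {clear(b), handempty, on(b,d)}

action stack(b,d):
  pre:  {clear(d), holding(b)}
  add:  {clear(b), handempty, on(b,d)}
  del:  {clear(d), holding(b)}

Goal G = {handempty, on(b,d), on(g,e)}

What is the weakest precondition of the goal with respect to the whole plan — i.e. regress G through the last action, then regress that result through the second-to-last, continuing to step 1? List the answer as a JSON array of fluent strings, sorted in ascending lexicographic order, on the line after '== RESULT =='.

Regress step by step:
  through step 3 (stack(b,d)): drop {handempty, on(b,d)}, keep {on(g,e)}, require {clear(d), holding(b)}
    → {clear(d), holding(b), on(g,e)}
  through step 2 (unstack(b,d)): drop {clear(d), holding(b)}, keep {on(g,e)}, require {clear(b), handempty, on(b,d)}
    → {clear(b), handempty, on(b,d), on(g,e)}
  through step 1 (putdown(e)): drop {handempty}, keep {clear(b), on(b,d), on(g,e)}, require {holding(e)}
    → {clear(b), holding(e), on(b,d), on(g,e)}

== RESULT ==
["clear(b)", "holding(e)", "on(b,d)", "on(g,e)"]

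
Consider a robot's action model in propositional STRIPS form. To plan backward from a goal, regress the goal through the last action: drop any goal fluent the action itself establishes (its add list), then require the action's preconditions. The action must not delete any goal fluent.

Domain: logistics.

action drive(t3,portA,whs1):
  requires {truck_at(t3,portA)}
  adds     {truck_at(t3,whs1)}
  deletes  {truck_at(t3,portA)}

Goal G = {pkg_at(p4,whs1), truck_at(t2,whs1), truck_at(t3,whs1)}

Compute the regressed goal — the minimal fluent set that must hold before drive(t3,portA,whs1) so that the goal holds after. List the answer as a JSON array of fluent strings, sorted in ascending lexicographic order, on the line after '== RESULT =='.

Compute (G \ add) ∪ pre:
  G ∩ del = {}  (empty — regression defined)
  G \ add = {pkg_at(p4,whs1), truck_at(t2,whs1), truck_at(t3,whs1)} \ {truck_at(t3,whs1)} = {pkg_at(p4,whs1), truck_at(t2,whs1)}
  ∪ pre   = {pkg_at(p4,whs1), truck_at(t2,whs1)} ∪ {truck_at(t3,portA)}
          = {pkg_at(p4,whs1), truck_at(t2,whs1), truck_at(t3,portA)}

== RESULT ==
["pkg_at(p4,whs1)", "truck_at(t2,whs1)", "truck_at(t3,portA)"]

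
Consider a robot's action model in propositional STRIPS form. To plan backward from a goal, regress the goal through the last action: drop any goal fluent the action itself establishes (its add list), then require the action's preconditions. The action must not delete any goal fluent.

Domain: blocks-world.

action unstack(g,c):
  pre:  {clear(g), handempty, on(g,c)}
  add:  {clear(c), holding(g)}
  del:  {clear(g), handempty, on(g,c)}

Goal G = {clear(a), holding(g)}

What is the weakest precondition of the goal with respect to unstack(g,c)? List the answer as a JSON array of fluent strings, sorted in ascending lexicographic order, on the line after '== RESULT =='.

Regress:
  G ∩ del = {}  (empty — regression defined)
  G \ add = {clear(a), holding(g)} \ {clear(c), holding(g)} = {clear(a)}
  ∪ pre   = {clear(a)} ∪ {clear(g), handempty, on(g,c)}
          = {clear(a), clear(g), handempty, on(g,c)}

== RESULT ==
["clear(a)", "clear(g)", "handempty", "on(g,c)"]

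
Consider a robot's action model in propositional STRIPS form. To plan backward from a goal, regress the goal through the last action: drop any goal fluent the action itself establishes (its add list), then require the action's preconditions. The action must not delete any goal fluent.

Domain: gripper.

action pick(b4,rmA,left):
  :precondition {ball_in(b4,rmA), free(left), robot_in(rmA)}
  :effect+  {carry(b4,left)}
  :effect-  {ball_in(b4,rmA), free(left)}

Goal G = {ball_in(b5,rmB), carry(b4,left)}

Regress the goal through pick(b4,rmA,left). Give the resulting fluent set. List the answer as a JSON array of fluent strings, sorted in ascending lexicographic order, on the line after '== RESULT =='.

Regress:
  G ∩ del = {}  (empty — regression defined)
  G \ add = {ball_in(b5,rmB), carry(b4,left)} \ {carry(b4,left)} = {ball_in(b5,rmB)}
  ∪ pre   = {ball_in(b5,rmB)} ∪ {ball_in(b4,rmA), free(left), robot_in(rmA)}
          = {ball_in(b4,rmA), ball_in(b5,rmB), free(left), robot_in(rmA)}

== RESULT ==
["ball_in(b4,rmA)", "ball_in(b5,rmB)", "free(left)", "robot_in(rmA)"]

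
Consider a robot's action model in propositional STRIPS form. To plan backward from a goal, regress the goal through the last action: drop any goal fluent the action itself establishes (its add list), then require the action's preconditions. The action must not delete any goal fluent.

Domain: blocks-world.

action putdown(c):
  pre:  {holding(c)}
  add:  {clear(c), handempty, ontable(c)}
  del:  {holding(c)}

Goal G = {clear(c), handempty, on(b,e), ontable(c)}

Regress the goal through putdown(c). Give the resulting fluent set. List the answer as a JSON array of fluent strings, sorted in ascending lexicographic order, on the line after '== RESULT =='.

Compute (G \ add) ∪ pre:
  G ∩ del = {}  (empty — regression defined)
  G \ add = {clear(c), handempty, on(b,e), ontable(c)} \ {clear(c), handempty, ontable(c)} = {on(b,e)}
  ∪ pre   = {on(b,e)} ∪ {holding(c)}
          = {holding(c), on(b,e)}

== RESULT ==
["holding(c)", "on(b,e)"]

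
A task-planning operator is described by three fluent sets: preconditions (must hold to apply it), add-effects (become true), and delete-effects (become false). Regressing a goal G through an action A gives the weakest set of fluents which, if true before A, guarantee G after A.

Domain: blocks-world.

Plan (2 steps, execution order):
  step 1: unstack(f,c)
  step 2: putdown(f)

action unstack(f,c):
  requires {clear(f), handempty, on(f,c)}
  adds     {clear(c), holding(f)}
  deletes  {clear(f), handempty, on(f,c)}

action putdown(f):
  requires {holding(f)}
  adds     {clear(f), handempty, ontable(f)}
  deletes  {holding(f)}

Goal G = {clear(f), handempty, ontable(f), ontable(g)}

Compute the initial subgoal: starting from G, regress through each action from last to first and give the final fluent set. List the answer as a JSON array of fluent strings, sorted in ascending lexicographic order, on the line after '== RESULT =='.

Regress step by step:
  through step 2 (putdown(f)): drop {clear(f), handempty, ontable(f)}, keep {ontable(g)}, require {holding(f)}
    → {holding(f), ontable(g)}
  through step 1 (unstack(f,c)): drop {holding(f)}, keep {ontable(g)}, require {clear(f), handempty, on(f,c)}
    → {clear(f), handempty, on(f,c), ontable(g)}

== RESULT ==
["clear(f)", "handempty", "on(f,c)", "ontable(g)"]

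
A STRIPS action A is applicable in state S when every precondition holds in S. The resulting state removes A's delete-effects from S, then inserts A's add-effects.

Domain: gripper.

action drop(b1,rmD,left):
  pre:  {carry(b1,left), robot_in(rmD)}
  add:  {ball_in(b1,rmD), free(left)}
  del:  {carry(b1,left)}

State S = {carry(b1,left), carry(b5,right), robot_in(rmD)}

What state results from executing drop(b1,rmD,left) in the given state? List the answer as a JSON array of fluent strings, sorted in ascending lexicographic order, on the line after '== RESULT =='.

Progress:
  pre ⊆ S: {carry(b1,left), robot_in(rmD)} ⊆ S  — applicable
  S \ del = {carry(b5,right), robot_in(rmD)}
  ∪ add   = {ball_in(b1,rmD), carry(b5,right), free(left), robot_in(rmD)}

== RESULT ==
["ball_in(b1,rmD)", "carry(b5,right)", "free(left)", "robot_in(rmD)"]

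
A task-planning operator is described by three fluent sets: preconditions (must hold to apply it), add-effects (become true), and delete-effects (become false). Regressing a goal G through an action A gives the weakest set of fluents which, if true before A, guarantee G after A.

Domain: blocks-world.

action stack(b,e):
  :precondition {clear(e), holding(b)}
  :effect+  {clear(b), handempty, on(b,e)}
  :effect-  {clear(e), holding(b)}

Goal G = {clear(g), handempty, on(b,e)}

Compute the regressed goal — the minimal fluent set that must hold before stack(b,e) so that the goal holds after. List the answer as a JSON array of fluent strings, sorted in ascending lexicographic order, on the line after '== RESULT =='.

Compute (G \ add) ∪ pre:
  G ∩ del = {}  (empty — regression defined)
  G \ add = {clear(g), handempty, on(b,e)} \ {clear(b), handempty, on(b,e)} = {clear(g)}
  ∪ pre   = {clear(g)} ∪ {clear(e), holding(b)}
          = {clear(e), clear(g), holding(b)}

== RESULT ==
["clear(e)", "clear(g)", "holding(b)"]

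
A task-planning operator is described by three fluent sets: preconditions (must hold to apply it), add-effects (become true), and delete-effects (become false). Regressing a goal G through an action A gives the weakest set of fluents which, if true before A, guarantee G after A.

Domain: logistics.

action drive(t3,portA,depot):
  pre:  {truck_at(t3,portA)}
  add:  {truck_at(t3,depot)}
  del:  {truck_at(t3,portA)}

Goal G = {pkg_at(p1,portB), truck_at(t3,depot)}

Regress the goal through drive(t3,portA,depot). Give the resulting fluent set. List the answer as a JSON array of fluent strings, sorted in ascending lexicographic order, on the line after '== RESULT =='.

Regress:
  G ∩ del = {}  (empty — regression defined)
  G \ add = {pkg_at(p1,portB), truck_at(t3,depot)} \ {truck_at(t3,depot)} = {pkg_at(p1,portB)}
  ∪ pre   = {pkg_at(p1,portB)} ∪ {truck_at(t3,portA)}
          = {pkg_at(p1,portB), truck_at(t3,portA)}

== RESULT ==
["pkg_at(p1,portB)", "truck_at(t3,portA)"]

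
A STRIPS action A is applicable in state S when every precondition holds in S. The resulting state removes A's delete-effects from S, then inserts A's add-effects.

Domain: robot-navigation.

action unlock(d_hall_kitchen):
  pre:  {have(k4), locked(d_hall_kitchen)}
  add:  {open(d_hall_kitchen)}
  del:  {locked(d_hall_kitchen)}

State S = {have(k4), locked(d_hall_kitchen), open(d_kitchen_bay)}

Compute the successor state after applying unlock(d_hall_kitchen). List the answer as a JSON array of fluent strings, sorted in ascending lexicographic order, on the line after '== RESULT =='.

Progress:
  pre ⊆ S: {have(k4), locked(d_hall_kitchen)} ⊆ S  — applicable
  S \ del = {have(k4), open(d_kitchen_bay)}
  ∪ add   = {have(k4), open(d_hall_kitchen), open(d_kitchen_bay)}

== RESULT ==
["have(k4)", "open(d_hall_kitchen)", "open(d_kitchen_bay)"]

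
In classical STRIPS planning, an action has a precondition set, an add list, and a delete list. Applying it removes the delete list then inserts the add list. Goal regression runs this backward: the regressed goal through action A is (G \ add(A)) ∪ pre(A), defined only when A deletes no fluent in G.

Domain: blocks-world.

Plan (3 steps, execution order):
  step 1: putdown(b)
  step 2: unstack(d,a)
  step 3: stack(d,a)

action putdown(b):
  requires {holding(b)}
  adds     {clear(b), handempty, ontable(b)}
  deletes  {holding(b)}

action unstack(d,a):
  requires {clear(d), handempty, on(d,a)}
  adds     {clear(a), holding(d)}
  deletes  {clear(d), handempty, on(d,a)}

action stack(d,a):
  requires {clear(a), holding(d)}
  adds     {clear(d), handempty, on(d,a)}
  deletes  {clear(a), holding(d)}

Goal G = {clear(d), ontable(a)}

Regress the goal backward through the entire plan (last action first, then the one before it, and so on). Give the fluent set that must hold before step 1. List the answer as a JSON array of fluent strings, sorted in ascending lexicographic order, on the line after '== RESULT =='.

Regress step by step:
  through step 3 (stack(d,a)): drop {clear(d)}, keep {ontable(a)}, require {clear(a), holding(d)}
    → {clear(a), holding(d), ontable(a)}
  through step 2 (unstack(d,a)): drop {clear(a), holding(d)}, keep {ontable(a)}, require {clear(d), handempty, on(d,a)}
    → {clear(d), handempty, on(d,a), ontable(a)}
  through step 1 (putdown(b)): drop {handempty}, keep {clear(d), on(d,a), ontable(a)}, require {holding(b)}
    → {clear(d), holding(b), on(d,a), ontable(a)}

== RESULT ==
["clear(d)", "holding(b)", "on(d,a)", "ontable(a)"]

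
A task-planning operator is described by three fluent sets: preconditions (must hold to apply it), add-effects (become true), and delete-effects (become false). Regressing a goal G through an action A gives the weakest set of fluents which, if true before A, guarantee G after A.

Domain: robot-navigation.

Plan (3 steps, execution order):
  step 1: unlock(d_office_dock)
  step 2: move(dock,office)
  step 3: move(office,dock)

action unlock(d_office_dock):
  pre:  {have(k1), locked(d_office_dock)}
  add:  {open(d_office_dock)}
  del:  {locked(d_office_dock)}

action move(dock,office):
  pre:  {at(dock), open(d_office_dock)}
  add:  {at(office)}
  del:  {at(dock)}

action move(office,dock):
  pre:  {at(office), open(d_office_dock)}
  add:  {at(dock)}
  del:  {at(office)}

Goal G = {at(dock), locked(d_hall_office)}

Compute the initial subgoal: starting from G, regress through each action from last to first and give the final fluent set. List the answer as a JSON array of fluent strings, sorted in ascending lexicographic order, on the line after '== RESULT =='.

Regress step by step:
  through step 3 (move(office,dock)): drop {at(dock)}, keep {locked(d_hall_office)}, require {at(office), open(d_office_dock)}
    → {at(office), locked(d_hall_office), open(d_office_dock)}
  through step 2 (move(dock,office)): drop {at(office)}, keep {locked(d_hall_office), open(d_office_dock)}, require {at(dock), open(d_office_dock)}
    → {at(dock), locked(d_hall_office), open(d_office_dock)}
  through step 1 (unlock(d_office_dock)): drop {open(d_office_dock)}, keep {at(dock), locked(d_hall_office)}, require {have(k1), locked(d_office_dock)}
    → {at(dock), have(k1), locked(d_hall_office), locked(d_office_dock)}

== RESULT ==
["at(dock)", "have(k1)", "locked(d_hall_office)", "locked(d_office_dock)"]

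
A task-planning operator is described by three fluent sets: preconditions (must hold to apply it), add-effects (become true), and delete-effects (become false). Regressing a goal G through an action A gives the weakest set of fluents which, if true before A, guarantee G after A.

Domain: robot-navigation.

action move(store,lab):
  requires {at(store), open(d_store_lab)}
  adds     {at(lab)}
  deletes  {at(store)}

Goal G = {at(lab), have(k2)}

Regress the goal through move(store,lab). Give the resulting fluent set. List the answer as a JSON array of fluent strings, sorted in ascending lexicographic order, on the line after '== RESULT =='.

Regress:
  G ∩ del = {}  (empty — regression defined)
  G \ add = {at(lab), have(k2)} \ {at(lab)} = {have(k2)}
  ∪ pre   = {have(k2)} ∪ {at(store), open(d_store_lab)}
          = {at(store), have(k2), open(d_store_lab)}

== RESULT ==
["at(store)", "have(k2)", "open(d_store_lab)"]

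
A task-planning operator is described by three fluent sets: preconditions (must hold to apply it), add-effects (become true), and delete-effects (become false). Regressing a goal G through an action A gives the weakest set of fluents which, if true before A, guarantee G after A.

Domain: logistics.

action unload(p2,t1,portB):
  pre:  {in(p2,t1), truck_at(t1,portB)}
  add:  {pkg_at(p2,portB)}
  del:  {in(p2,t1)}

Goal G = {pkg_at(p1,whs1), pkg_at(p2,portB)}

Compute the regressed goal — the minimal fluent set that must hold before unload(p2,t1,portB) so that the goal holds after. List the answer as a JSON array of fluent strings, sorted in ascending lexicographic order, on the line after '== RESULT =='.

Regress:
  G ∩ del = {}  (empty — regression defined)
  G \ add = {pkg_at(p1,whs1), pkg_at(p2,portB)} \ {pkg_at(p2,portB)} = {pkg_at(p1,whs1)}
  ∪ pre   = {pkg_at(p1,whs1)} ∪ {in(p2,t1), truck_at(t1,portB)}
          = {in(p2,t1), pkg_at(p1,whs1), truck_at(t1,portB)}

== RESULT ==
["in(p2,t1)", "pkg_at(p1,whs1)", "truck_at(t1,portB)"]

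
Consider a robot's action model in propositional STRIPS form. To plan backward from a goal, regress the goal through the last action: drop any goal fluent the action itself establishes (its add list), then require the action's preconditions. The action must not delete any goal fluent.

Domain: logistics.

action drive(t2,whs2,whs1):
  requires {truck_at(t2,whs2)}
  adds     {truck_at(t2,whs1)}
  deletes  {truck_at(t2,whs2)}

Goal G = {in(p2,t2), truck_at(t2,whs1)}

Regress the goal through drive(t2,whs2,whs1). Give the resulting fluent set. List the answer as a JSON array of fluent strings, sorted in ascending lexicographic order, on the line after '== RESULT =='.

Compute (G \ add) ∪ pre:
  G ∩ del = {}  (empty — regression defined)
  G \ add = {in(p2,t2), truck_at(t2,whs1)} \ {truck_at(t2,whs1)} = {in(p2,t2)}
  ∪ pre   = {in(p2,t2)} ∪ {truck_at(t2,whs2)}
          = {in(p2,t2), truck_at(t2,whs2)}

== RESULT ==
["in(p2,t2)", "truck_at(t2,whs2)"]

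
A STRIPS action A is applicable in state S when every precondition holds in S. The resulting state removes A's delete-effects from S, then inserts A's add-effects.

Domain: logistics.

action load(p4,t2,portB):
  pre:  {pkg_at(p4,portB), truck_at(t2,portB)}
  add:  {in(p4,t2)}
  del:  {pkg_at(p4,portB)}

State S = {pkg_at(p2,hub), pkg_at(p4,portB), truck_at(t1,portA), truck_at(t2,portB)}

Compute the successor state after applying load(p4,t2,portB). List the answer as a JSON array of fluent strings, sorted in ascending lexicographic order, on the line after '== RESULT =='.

Progress:
  pre ⊆ S: {pkg_at(p4,portB), truck_at(t2,portB)} ⊆ S  — applicable
  S \ del = {pkg_at(p2,hub), truck_at(t1,portA), truck_at(t2,portB)}
  ∪ add   = {in(p4,t2), pkg_at(p2,hub), truck_at(t1,portA), truck_at(t2,portB)}

== RESULT ==
["in(p4,t2)", "pkg_at(p2,hub)", "truck_at(t1,portA)", "truck_at(t2,portB)"]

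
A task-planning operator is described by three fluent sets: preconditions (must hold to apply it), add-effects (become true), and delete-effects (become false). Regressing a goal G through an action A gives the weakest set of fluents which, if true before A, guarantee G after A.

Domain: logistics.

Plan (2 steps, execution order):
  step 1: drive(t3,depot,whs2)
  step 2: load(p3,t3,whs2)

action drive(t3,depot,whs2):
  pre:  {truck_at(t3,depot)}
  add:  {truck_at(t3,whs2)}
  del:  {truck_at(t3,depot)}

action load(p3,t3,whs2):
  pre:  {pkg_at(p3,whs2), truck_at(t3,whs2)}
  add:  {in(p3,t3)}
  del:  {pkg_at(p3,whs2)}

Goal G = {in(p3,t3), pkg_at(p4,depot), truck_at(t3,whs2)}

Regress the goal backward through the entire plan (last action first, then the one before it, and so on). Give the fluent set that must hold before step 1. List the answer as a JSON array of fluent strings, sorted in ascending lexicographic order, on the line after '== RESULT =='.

Work backward from the goal:
  through step 2 (load(p3,t3,whs2)): drop {in(p3,t3)}, keep {pkg_at(p4,depot), truck_at(t3,whs2)}, require {pkg_at(p3,whs2), truck_at(t3,whs2)}
    → {pkg_at(p3,whs2), pkg_at(p4,depot), truck_at(t3,whs2)}
  through step 1 (drive(t3,depot,whs2)): drop {truck_at(t3,whs2)}, keep {pkg_at(p3,whs2), pkg_at(p4,depot)}, require {truck_at(t3,depot)}
    → {pkg_at(p3,whs2), pkg_at(p4,depot), truck_at(t3,depot)}

== RESULT ==
["pkg_at(p3,whs2)", "pkg_at(p4,depot)", "truck_at(t3,depot)"]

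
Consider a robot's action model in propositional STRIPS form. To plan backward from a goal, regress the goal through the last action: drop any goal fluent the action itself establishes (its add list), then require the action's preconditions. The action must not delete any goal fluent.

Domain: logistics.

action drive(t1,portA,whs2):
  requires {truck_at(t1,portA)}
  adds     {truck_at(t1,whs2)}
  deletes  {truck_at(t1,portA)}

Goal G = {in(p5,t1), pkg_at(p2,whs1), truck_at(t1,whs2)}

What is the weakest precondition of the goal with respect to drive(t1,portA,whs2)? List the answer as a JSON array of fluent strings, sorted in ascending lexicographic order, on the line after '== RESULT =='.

Regress:
  G ∩ del = {}  (empty — regression defined)
  G \ add = {in(p5,t1), pkg_at(p2,whs1), truck_at(t1,whs2)} \ {truck_at(t1,whs2)} = {in(p5,t1), pkg_at(p2,whs1)}
  ∪ pre   = {in(p5,t1), pkg_at(p2,whs1)} ∪ {truck_at(t1,portA)}
          = {in(p5,t1), pkg_at(p2,whs1), truck_at(t1,portA)}

== RESULT ==
["in(p5,t1)", "pkg_at(p2,whs1)", "truck_at(t1,portA)"]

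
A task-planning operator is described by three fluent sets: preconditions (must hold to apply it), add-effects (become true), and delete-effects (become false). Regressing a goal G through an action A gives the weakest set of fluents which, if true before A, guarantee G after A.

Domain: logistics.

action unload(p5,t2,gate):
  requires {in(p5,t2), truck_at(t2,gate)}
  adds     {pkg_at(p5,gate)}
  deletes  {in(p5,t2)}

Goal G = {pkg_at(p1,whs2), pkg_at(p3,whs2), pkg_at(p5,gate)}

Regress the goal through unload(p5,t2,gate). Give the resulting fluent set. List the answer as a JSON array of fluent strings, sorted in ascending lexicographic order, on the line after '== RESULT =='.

Compute (G \ add) ∪ pre:
  G ∩ del = {}  (empty — regression defined)
  G \ add = {pkg_at(p1,whs2), pkg_at(p3,whs2), pkg_at(p5,gate)} \ {pkg_at(p5,gate)} = {pkg_at(p1,whs2), pkg_at(p3,whs2)}
  ∪ pre   = {pkg_at(p1,whs2), pkg_at(p3,whs2)} ∪ {in(p5,t2), truck_at(t2,gate)}
          = {in(p5,t2), pkg_at(p1,whs2), pkg_at(p3,whs2), truck_at(t2,gate)}

== RESULT ==
["in(p5,t2)", "pkg_at(p1,whs2)", "pkg_at(p3,whs2)", "truck_at(t2,gate)"]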